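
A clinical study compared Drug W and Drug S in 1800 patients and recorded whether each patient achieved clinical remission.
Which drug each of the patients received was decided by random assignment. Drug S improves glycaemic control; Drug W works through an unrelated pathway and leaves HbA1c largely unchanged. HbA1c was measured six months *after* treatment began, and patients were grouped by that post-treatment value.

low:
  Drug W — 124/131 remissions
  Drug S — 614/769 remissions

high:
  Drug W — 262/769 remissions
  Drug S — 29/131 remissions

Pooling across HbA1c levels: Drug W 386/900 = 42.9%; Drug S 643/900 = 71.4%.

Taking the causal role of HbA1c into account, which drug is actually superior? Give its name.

Drug S

HbA1c lies on the pathway drug → HbA1c → outcome, so adjusting for it blocks the indirect effect. For the total causal effect of drug, use the unadjusted pooled rates.
Pooled: Drug W 42.9% vs Drug S 71.4%; Drug S is higher overall.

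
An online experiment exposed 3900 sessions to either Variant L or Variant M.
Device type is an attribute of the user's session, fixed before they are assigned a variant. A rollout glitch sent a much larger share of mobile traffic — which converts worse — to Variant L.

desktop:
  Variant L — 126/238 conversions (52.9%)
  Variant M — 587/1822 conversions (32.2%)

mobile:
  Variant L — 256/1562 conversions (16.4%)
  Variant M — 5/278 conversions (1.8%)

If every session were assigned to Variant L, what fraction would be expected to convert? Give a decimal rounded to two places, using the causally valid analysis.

0.36

The imbalance in device type arose from how sessions were allocated, not from anything the variant did; and device type independently affects the outcome. The pooled gap is confounded — condition on device type.
Standardising Variant L to the population device type mix: 0.528·126/238 + 0.472·256/1562 = 0.357.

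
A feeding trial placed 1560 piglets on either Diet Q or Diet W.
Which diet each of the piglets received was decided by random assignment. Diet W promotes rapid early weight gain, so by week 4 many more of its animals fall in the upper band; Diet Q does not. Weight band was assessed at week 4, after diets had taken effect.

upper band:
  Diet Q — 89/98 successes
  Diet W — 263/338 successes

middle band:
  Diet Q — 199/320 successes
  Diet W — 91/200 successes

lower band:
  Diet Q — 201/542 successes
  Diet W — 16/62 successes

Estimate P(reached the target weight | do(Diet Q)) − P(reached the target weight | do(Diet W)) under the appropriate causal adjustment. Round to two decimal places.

-0.11

Diet Q is higher inside every week-4 weight band stratum but Diet W is higher in aggregate. Whether to stratify depends on how week-4 weight band relates to the diet.
Week-4 weight band lies on the pathway diet → week-4 weight band → outcome, so adjusting for it blocks the indirect effect. For the total causal effect of diet, use the unadjusted pooled rates.
The causal difference is the pooled difference: 0.509 − 0.617 = -0.107.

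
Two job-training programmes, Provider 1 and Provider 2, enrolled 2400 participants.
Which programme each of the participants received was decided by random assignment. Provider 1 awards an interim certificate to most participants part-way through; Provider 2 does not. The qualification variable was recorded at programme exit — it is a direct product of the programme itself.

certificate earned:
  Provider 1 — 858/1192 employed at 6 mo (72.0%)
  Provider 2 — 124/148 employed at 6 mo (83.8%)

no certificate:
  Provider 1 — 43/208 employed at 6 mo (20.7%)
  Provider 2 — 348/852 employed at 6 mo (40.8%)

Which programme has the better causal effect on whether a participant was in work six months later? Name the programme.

The stratified and pooled comparisons disagree (Provider 2 wins within each qualification attained during the programme; Provider 1 wins overall), so the answer turns on the causal role of qualification attained during the programme.
Because the programme influences qualification attained during the programme, qualification attained during the programme is a post-treatment mediator, not a confounder. Stratifying on it would bias the estimate; the causal effect is the crude pooled difference.
Pooled: Provider 1 64.4% vs Provider 2 47.2%; Provider 1 is higher overall.

Provider 1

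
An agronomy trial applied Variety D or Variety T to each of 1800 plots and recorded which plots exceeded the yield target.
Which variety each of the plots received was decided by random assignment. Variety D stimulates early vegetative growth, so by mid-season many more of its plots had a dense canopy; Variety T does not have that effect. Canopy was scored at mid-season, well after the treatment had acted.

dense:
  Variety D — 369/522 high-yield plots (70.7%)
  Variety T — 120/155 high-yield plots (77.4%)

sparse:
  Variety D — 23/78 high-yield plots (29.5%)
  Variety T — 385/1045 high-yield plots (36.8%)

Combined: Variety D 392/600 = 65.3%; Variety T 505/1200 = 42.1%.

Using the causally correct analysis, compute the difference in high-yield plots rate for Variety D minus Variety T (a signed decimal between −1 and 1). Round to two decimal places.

+0.23

Stratifying would compare varietys among plots the varietys themselves sorted into mid-season canopy groups — a form of selection on an intermediate. The unconditioned pooled rates give the total causal effect.
The causal difference is the pooled difference: 0.653 − 0.421 = +0.233.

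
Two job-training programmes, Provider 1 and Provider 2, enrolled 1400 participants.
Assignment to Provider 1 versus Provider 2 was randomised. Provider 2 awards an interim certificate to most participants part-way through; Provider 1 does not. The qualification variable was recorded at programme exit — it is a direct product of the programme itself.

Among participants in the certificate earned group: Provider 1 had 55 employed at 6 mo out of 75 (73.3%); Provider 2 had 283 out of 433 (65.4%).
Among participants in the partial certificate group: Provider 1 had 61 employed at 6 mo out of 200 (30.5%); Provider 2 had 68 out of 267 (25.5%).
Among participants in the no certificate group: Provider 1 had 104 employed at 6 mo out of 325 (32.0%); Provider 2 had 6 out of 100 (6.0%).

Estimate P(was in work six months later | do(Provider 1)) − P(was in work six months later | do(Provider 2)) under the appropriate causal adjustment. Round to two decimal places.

The stratified and pooled comparisons disagree (Provider 1 wins within each qualification attained during the programme; Provider 2 wins overall), so the answer turns on the causal role of qualification attained during the programme.
The distribution of qualification attained during the programme is itself part of what the programme does — it is an intermediate outcome. Holding it fixed would remove that part of the effect; the total effect is the pooled difference.
The causal difference is the pooled difference: 0.367 − 0.446 = -0.080.

-0.08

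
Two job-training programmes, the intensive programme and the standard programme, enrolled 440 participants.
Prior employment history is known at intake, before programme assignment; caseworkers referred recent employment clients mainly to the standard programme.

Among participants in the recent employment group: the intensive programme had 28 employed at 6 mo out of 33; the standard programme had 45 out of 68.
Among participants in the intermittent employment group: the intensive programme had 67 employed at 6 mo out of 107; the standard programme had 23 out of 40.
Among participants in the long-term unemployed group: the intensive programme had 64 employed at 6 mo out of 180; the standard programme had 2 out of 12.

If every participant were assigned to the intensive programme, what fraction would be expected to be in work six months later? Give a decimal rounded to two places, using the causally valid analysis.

0.56

the intensive programme is higher inside every prior employment history stratum but the standard programme is higher in aggregate. Whether to stratify depends on how prior employment history relates to the programme.
Prior employment history is set before the programme has any effect — it is not caused by the programme — and it independently drives the outcome. That makes it a confounder, so the causal comparison is within prior employment history levels.
Standardising the intensive programme to the population prior employment history mix: 0.230·28/33 + 0.334·67/107 + 0.436·64/180 = 0.559.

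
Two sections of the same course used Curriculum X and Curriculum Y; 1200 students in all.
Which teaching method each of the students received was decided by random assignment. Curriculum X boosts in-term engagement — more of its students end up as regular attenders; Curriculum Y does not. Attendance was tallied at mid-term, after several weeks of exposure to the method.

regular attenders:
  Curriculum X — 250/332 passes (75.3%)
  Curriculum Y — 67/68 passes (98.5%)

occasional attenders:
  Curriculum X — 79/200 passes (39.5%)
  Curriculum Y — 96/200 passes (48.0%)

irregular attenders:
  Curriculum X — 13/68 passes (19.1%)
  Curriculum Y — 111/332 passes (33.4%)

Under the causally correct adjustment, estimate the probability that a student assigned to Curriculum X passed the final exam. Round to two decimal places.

Because the teaching method influences mid-term attendance, mid-term attendance is a post-treatment mediator, not a confounder. Stratifying on it would bias the estimate; the causal effect is the crude pooled difference.
So P(outcome | do(Curriculum X)) is just the pooled rate for Curriculum X: 342/600 = 0.570.

0.57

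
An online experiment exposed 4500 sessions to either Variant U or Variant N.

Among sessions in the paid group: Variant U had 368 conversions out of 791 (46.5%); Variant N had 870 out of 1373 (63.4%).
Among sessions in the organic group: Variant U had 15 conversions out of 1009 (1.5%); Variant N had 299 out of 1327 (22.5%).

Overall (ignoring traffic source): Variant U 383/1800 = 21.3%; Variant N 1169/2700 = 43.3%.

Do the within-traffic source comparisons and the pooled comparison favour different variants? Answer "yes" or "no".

Within each traffic source level (paid 46.5% vs 63.4%; organic 1.5% vs 22.5%), Variant N has the higher rate every time. Pooled: 21.3% vs 43.3% — Variant N has the higher rate overall. They agree.

no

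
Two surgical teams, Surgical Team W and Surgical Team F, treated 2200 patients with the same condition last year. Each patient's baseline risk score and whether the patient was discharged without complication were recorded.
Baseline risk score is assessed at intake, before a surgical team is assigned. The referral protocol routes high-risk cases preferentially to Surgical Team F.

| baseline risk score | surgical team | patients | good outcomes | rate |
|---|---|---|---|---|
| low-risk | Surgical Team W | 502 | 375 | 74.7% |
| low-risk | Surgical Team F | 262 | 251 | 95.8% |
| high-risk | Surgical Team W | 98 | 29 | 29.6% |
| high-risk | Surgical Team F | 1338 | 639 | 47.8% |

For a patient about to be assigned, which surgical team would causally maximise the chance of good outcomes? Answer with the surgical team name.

Surgical Team F

Baseline risk score satisfies the back-door criterion: it is not a descendant of the surgical team, and it blocks the spurious path from surgical team to outcome. Adjusting for it (i.e., using the within-baseline risk score rates) gives the causal effect.
Within each level — low-risk: 74.7% vs 95.8%; high-risk: 29.6% vs 47.8% — Surgical Team F is higher every time.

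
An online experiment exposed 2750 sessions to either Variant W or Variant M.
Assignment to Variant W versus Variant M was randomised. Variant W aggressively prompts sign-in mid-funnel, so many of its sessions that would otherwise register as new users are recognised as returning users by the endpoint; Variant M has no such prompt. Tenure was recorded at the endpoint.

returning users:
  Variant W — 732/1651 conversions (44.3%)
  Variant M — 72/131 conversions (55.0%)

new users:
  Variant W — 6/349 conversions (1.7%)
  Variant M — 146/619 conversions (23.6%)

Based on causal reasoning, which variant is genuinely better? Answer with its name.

Within every user tenure level Variant M has the higher rate, yet pooled Variant W does — Simpson's reversal.
User tenure is recorded after the variant and is itself shifted by it — it sits on the causal path from variant to outcome. Conditioning on a mediator would strip out part of the effect we want; the pooled comparison gives the total causal effect.
Pooled: Variant W 36.9% vs Variant M 29.1%; Variant W is higher overall.

Variant W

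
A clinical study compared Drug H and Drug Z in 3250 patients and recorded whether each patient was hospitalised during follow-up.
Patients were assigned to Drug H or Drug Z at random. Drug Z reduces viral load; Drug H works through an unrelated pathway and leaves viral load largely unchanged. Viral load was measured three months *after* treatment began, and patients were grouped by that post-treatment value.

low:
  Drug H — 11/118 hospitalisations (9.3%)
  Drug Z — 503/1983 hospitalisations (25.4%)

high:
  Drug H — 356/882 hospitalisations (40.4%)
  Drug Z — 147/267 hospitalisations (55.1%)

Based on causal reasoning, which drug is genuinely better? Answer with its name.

The stratified and pooled comparisons disagree (Drug H wins within each viral load; Drug Z wins overall), so the answer turns on the causal role of viral load.
Stratifying would compare drugs among patients the drugs themselves sorted into viral load groups — a form of selection on an intermediate. The unconditioned pooled rates give the total causal effect.
Pooled: Drug H 36.7% vs Drug Z 28.9%; Drug Z is lower overall.

Drug Z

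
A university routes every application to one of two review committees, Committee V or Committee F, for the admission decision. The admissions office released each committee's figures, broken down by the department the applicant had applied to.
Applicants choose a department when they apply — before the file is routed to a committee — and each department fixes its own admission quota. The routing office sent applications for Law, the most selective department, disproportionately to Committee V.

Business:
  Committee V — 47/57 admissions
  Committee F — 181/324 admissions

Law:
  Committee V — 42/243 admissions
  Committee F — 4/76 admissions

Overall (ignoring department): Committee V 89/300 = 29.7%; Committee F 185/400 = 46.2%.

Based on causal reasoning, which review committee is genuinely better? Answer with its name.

Since department is a pre-existing factor (not a product of the review committee) and it affects the outcome on its own, it is a confounder. The stratified rates, not the pooled rate, identify the causal effect.
Within each level — Business: 82.5% vs 55.9%; Law: 17.3% vs 5.3% — Committee V is higher every time.

Committee V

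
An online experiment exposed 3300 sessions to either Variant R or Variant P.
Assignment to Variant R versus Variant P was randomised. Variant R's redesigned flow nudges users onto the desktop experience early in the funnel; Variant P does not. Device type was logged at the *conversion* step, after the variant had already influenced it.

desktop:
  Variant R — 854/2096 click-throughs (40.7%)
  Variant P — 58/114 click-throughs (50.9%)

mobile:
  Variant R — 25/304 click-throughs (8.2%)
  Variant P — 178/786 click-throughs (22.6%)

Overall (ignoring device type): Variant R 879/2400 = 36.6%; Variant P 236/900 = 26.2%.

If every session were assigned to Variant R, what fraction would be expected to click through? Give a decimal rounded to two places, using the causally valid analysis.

0.37

The stratified and pooled comparisons disagree (Variant P wins within each device type; Variant R wins overall), so the answer turns on the causal role of device type.
The distribution of device type is itself part of what the variant does — it is an intermediate outcome. Holding it fixed would remove that part of the effect; the total effect is the pooled difference.
So P(outcome | do(Variant R)) is just the pooled rate for Variant R: 879/2400 = 0.366.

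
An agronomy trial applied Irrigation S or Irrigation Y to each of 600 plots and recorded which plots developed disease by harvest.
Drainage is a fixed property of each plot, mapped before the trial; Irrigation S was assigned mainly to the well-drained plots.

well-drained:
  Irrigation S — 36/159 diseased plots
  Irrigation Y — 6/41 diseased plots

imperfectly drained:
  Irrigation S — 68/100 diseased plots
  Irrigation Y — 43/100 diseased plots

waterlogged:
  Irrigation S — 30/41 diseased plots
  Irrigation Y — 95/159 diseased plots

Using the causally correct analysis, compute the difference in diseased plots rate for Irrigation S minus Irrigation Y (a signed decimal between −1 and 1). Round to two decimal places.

Nothing the irrigation does changes field drainage; the imbalance is an allocation artefact. With field drainage also predicting the outcome, the pooled figure is confounded, and the within-stratum comparison is the causal one.
Adjusting over the population distribution of field drainage: 0.333·(0.226−0.146) + 0.333·(0.680−0.430) + 0.333·(0.732−0.597) = +0.155.

+0.15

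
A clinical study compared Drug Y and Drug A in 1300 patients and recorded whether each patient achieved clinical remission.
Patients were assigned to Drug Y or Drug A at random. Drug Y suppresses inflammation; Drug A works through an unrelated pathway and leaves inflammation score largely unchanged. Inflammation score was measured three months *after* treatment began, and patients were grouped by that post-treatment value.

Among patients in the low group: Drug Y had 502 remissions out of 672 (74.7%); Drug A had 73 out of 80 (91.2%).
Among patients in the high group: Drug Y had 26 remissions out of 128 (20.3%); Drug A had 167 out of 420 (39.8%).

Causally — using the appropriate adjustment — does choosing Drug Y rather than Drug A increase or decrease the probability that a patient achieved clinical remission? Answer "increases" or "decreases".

increases

Drug A is higher inside every inflammation score stratum but Drug Y is higher in aggregate. Whether to stratify depends on how inflammation score relates to the drug.
Because the drug influences inflammation score, inflammation score is a post-treatment mediator, not a confounder. Stratifying on it would bias the estimate; the causal effect is the crude pooled difference.
Pooled: Drug Y 66.0% vs Drug A 48.0%; Drug Y is higher overall.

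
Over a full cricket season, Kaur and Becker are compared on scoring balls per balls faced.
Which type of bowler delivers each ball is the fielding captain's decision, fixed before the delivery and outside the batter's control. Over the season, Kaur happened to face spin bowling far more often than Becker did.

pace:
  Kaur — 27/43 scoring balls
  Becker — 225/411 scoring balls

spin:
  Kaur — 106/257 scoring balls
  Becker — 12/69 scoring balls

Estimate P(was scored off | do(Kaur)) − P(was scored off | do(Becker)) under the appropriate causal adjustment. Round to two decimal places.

+0.15

The bowling type-specific comparison favours Kaur throughout, but the pooled figures favour Becker. The question is whether to condition on bowling type.
Bowling type satisfies the back-door criterion: it is not a descendant of the player, and it blocks the spurious path from player to outcome. Adjusting for it (i.e., using the within-bowling type rates) gives the causal effect.
Adjusting over the population distribution of bowling type: 0.582·(0.628−0.547) + 0.418·(0.412−0.174) = +0.147.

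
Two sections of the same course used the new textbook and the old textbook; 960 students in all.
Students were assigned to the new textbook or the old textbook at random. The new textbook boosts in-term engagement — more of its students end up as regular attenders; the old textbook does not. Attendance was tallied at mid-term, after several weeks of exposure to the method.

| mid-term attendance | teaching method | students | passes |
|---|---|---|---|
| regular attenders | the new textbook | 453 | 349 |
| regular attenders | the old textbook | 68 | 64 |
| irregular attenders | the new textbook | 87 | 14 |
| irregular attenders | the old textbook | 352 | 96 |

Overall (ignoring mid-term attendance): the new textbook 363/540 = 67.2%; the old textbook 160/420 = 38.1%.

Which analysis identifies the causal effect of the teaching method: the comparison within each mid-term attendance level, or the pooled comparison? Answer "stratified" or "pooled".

Mid-term attendance here is a post-treatment variable shaped by the teaching method; conditioning on it would introduce bias rather than remove it. The overall comparison is the causal one.
Pooled: the new textbook 67.2% vs the old textbook 38.1%; the new textbook is higher overall.

pooled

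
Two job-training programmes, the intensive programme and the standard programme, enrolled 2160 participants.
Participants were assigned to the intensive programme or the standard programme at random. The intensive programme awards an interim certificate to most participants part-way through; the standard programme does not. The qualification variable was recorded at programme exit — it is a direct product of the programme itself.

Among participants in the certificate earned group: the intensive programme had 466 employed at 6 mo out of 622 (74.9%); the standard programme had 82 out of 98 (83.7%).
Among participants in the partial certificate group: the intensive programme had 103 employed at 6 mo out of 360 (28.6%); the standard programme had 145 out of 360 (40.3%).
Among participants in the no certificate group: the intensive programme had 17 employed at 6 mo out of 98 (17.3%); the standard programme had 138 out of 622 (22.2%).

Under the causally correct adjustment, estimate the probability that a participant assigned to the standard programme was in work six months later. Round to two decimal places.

0.34

Qualification attained during the programme lies on the pathway programme → qualification attained during the programme → outcome, so adjusting for it blocks the indirect effect. For the total causal effect of programme, use the unadjusted pooled rates.
So P(outcome | do(the standard programme)) is just the pooled rate for the standard programme: 365/1080 = 0.338.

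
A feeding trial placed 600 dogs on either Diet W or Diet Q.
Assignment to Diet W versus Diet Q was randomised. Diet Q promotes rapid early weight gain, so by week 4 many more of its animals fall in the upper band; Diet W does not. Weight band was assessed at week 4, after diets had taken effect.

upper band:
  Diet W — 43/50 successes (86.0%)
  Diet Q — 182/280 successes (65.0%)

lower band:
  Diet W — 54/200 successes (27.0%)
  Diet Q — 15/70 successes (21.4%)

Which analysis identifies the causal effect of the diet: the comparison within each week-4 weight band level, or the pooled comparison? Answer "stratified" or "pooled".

Week-4 weight band is downstream of the diet. One should not condition on a consequence of treatment, so the overall rates are the right comparison.
Pooled: Diet W 38.8% vs Diet Q 56.3%; Diet Q is higher overall.

pooled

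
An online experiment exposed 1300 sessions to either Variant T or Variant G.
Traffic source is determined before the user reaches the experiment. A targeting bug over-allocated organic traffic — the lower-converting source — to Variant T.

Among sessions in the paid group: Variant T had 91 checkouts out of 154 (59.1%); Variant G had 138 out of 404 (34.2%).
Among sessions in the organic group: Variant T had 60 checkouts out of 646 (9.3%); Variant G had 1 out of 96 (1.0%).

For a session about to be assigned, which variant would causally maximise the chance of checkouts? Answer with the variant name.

Variant T

The imbalance in traffic source arose from how sessions were allocated, not from anything the variant did; and traffic source independently affects the outcome. The pooled gap is confounded — condition on traffic source.
Within each level — paid: 59.1% vs 34.2%; organic: 9.3% vs 1.0% — Variant T is higher every time.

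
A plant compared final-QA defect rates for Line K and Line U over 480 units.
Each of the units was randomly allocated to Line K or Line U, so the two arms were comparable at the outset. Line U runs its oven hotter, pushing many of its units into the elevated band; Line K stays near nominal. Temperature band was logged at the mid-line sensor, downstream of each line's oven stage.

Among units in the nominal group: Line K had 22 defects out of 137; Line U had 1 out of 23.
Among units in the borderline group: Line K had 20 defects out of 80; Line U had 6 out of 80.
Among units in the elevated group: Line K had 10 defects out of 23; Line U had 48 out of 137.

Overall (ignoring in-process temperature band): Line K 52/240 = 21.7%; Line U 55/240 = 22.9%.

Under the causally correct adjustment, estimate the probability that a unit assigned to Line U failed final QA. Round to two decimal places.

0.23

The in-process temperature band-specific comparison favours Line U throughout, but the pooled figures favour Line K. The question is whether to condition on in-process temperature band.
In-process temperature band is downstream of the line. One should not condition on a consequence of treatment, so the overall rates are the right comparison.
So P(outcome | do(Line U)) is just the pooled rate for Line U: 55/240 = 0.229.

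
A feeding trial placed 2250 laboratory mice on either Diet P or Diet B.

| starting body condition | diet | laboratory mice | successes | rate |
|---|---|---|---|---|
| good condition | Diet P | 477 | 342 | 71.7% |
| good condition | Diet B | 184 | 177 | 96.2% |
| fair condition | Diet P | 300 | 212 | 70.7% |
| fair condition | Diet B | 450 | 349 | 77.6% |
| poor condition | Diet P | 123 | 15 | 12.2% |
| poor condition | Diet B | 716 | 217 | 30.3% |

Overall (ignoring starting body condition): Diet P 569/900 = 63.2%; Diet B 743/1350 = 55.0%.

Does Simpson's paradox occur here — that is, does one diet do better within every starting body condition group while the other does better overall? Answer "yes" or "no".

yes

Within each starting body condition level (good condition 71.7% vs 96.2%; fair condition 70.7% vs 77.6%; poor condition 12.2% vs 30.3%), Diet B has the higher rate every time. Pooled: 63.2% vs 55.0% — Diet P has the higher rate overall. The two comparisons disagree.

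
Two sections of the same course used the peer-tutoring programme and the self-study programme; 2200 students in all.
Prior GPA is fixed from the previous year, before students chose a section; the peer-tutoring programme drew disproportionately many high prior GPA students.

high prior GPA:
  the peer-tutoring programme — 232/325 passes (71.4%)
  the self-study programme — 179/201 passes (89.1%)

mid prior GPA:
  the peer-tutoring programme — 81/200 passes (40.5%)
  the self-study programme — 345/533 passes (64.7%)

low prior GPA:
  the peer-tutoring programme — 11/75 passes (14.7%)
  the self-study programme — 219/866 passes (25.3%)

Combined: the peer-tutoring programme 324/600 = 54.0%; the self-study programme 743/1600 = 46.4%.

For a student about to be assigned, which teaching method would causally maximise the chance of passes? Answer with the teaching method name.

Here prior GPA band is a common cause — it drives both which teaching method a case falls under and the outcome. The crude comparison mixes populations; the stratum-specific rates are the causally relevant ones.
Within each level — high prior GPA: 71.4% vs 89.1%; mid prior GPA: 40.5% vs 64.7%; low prior GPA: 14.7% vs 25.3% — the self-study programme is higher every time.

the self-study programme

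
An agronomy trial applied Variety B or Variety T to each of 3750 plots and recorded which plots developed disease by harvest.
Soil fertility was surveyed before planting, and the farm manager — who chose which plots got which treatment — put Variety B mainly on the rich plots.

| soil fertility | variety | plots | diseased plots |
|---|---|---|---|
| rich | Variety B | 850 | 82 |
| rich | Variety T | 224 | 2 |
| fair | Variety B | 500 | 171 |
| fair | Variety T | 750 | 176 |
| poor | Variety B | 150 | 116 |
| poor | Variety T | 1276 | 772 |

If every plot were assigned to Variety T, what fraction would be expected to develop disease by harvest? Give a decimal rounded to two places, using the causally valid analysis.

Here soil fertility is a common cause — it drives both which variety a case falls under and the outcome. The crude comparison mixes populations; the stratum-specific rates are the causally relevant ones.
Standardising Variety T to the population soil fertility mix: 0.286·2/224 + 0.333·176/750 + 0.380·772/1276 = 0.311.

0.31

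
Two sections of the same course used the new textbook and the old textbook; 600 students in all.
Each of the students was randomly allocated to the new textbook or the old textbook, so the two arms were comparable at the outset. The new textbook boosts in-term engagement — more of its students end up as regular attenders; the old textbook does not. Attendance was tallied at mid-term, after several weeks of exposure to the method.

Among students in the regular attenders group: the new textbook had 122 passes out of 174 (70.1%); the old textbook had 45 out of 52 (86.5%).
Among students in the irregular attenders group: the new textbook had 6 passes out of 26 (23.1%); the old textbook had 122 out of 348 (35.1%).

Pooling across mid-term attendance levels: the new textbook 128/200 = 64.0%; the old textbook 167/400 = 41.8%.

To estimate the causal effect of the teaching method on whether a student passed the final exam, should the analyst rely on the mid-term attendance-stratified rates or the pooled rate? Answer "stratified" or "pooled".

pooled

The stratified and pooled comparisons disagree (the old textbook wins within each mid-term attendance; the new textbook wins overall), so the answer turns on the causal role of mid-term attendance.
Mid-term attendance is recorded after the teaching method and is itself shifted by it — it sits on the causal path from teaching method to outcome. Conditioning on a mediator would strip out part of the effect we want; the pooled comparison gives the total causal effect.
Pooled: the new textbook 64.0% vs the old textbook 41.8%; the new textbook is higher overall.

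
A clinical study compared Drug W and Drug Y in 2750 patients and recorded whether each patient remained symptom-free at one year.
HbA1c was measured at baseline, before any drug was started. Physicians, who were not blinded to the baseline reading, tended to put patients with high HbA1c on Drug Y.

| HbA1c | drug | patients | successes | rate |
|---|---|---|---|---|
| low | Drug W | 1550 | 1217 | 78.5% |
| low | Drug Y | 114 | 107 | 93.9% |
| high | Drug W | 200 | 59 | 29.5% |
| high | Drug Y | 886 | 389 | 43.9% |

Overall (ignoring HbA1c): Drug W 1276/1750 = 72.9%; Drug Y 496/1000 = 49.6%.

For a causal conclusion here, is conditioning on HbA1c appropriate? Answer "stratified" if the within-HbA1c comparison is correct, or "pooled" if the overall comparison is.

Within every HbA1c level Drug Y has the higher rate, yet pooled Drug W does — Simpson's reversal.
Here HbA1c is a common cause — it drives both which drug a case falls under and the outcome. The crude comparison mixes populations; the stratum-specific rates are the causally relevant ones.
Within each level — low: 78.5% vs 93.9%; high: 29.5% vs 43.9% — Drug Y is higher every time.

stratified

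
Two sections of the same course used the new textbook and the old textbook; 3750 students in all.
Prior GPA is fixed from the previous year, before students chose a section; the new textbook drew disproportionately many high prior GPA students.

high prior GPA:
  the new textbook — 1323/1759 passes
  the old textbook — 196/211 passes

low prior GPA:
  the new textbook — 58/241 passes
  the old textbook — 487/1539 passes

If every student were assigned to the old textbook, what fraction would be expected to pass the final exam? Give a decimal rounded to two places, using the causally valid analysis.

0.64

The prior GPA band-specific comparison favours the old textbook throughout, but the pooled figures favour the new textbook. The question is whether to condition on prior GPA band.
Since prior GPA band is a pre-existing factor (not a product of the teaching method) and it affects the outcome on its own, it is a confounder. The stratified rates, not the pooled rate, identify the causal effect.
Standardising the old textbook to the population prior GPA band mix: 0.525·196/211 + 0.475·487/1539 = 0.638.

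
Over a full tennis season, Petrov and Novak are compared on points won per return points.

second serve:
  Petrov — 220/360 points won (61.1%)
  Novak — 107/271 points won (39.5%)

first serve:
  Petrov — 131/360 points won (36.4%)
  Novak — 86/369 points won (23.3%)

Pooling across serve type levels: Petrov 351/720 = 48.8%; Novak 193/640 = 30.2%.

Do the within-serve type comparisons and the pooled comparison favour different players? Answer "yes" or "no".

no

Within each serve type level (second serve 61.1% vs 39.5%; first serve 36.4% vs 23.3%), Petrov has the higher rate every time. Pooled: 48.8% vs 30.2% — Petrov has the higher rate overall. They agree.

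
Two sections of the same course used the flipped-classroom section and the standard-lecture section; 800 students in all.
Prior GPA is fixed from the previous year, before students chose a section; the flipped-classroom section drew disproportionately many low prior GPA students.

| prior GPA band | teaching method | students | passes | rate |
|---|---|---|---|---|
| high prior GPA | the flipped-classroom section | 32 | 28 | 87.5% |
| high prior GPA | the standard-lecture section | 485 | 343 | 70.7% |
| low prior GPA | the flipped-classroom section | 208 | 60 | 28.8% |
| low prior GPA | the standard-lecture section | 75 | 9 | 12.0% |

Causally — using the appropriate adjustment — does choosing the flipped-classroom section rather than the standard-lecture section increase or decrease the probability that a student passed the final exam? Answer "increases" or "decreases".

Here prior GPA band is a common cause — it drives both which teaching method a case falls under and the outcome. The crude comparison mixes populations; the stratum-specific rates are the causally relevant ones.
Within each level — high prior GPA: 87.5% vs 70.7%; low prior GPA: 28.8% vs 12.0% — the flipped-classroom section is higher every time.

increases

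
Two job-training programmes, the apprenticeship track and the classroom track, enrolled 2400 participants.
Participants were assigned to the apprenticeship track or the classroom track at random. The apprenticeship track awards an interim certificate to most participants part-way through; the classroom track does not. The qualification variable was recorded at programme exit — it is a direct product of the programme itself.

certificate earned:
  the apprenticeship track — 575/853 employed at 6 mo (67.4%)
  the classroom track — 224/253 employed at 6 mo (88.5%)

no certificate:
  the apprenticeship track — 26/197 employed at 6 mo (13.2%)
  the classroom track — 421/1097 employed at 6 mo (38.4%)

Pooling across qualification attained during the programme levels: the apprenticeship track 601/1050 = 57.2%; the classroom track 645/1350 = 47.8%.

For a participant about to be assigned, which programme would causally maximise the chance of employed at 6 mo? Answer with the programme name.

the apprenticeship track

The stratified and pooled comparisons disagree (the classroom track wins within each qualification attained during the programme; the apprenticeship track wins overall), so the answer turns on the causal role of qualification attained during the programme.
The distribution of qualification attained during the programme is itself part of what the programme does — it is an intermediate outcome. Holding it fixed would remove that part of the effect; the total effect is the pooled difference.
Pooled: the apprenticeship track 57.2% vs the classroom track 47.8%; the apprenticeship track is higher overall.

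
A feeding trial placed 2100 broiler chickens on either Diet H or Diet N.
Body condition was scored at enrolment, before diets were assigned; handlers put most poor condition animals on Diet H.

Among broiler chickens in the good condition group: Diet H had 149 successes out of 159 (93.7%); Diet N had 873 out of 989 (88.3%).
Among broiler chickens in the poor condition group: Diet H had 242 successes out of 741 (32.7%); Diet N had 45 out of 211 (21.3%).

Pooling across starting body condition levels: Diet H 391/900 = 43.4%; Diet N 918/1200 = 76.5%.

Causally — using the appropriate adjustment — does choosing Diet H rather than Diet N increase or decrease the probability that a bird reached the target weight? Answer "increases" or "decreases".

The stratified and pooled comparisons disagree (Diet H wins within each starting body condition; Diet N wins overall), so the answer turns on the causal role of starting body condition.
The imbalance in starting body condition arose from how broiler chickens were allocated, not from anything the diet did; and starting body condition independently affects the outcome. The pooled gap is confounded — condition on starting body condition.
Within each level — good condition: 93.7% vs 88.3%; poor condition: 32.7% vs 21.3% — Diet H is higher every time.

increases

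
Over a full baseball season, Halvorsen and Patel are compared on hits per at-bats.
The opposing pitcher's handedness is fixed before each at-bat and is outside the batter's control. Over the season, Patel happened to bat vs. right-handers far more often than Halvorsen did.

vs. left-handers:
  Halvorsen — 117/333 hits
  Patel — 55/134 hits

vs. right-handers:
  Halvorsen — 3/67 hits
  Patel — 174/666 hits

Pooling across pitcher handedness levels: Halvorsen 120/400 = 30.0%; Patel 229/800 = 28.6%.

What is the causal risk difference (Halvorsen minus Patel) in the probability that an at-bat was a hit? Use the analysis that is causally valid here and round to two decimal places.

-0.16

Pitcher handedness is set before the player has any effect — it is not caused by the player — and it independently drives the outcome. That makes it a confounder, so the causal comparison is within pitcher handedness levels.
Adjusting over the population distribution of pitcher handedness: 0.389·(0.351−0.410) + 0.611·(0.045−0.261) = -0.155.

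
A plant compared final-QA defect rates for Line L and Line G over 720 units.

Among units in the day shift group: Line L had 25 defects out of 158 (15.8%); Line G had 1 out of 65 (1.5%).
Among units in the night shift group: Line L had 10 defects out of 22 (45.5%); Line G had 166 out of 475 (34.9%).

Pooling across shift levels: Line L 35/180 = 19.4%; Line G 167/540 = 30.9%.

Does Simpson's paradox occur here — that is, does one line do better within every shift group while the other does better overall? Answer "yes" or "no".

yes

Within each shift level (day shift 15.8% vs 1.5%; night shift 45.5% vs 34.9%), Line G has the lower rate every time. Pooled: 19.4% vs 30.9% — Line L has the lower rate overall. The two comparisons disagree.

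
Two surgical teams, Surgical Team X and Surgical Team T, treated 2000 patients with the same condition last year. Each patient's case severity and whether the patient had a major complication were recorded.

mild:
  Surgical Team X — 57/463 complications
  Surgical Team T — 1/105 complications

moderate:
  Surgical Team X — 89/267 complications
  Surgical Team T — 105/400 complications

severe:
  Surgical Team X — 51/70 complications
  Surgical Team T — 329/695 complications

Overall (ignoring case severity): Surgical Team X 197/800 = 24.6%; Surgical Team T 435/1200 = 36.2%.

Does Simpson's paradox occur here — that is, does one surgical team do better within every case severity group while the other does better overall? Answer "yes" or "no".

yes

Within each case severity level (mild 12.3% vs 1.0%; moderate 33.3% vs 26.2%; severe 72.9% vs 47.3%), Surgical Team T has the lower rate every time. Pooled: 24.6% vs 36.2% — Surgical Team X has the lower rate overall. The two comparisons disagree.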